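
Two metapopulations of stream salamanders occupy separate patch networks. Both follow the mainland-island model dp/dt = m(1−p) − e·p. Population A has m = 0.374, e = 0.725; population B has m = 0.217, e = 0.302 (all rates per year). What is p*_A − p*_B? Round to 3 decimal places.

A: p*_A = m/(m+e) = 0.374/1.0990 = 0.3403.
B: p*_B = 0.217/0.5190 = 0.4181.
p*_A − p*_B = 0.3403 − 0.4181 = -0.0778.

-0.078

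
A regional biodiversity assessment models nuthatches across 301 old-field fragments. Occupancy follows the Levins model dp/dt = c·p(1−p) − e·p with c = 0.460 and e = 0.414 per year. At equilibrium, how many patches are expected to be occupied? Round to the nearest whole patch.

p* = 1 − e/c = 1 − 0.414/0.460 = 0.1000.
Expected occupied patches = N × p* = 301 × 0.1000 = 30.10 ≈ 30.

30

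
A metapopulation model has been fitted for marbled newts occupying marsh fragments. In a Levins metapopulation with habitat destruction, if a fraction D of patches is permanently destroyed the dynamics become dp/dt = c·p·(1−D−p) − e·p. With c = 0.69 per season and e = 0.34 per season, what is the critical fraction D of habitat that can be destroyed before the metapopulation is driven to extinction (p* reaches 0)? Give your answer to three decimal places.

0.507

The nontrivial equilibrium is p* = (1−D) − e/c; extinction occurs when this hits zero.
So D_crit = 1 − e/c = 1 − 0.34/0.69 = 1 − 0.4928 = 0.5072.
Note this equals the original equilibrium occupancy — the Levins extinction-debt result.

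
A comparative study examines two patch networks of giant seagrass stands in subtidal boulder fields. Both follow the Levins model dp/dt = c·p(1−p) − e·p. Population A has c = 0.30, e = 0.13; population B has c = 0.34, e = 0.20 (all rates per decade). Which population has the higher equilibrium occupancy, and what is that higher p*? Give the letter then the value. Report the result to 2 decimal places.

A, 0.57

A: p*_A = 1 − 0.13/0.30 = 0.5667.
B: p*_B = 1 − 0.20/0.34 = 0.4118.
A is higher at 0.5667.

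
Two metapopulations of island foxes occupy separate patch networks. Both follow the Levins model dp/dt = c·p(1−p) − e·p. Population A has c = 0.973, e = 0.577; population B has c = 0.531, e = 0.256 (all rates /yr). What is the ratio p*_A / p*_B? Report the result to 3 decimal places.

A: p*_A = 1 − 0.577/0.973 = 0.4070.
B: p*_B = 1 − 0.256/0.531 = 0.5179.
p*_A / p*_B = 0.4070/0.5179 = 0.7859.

0.786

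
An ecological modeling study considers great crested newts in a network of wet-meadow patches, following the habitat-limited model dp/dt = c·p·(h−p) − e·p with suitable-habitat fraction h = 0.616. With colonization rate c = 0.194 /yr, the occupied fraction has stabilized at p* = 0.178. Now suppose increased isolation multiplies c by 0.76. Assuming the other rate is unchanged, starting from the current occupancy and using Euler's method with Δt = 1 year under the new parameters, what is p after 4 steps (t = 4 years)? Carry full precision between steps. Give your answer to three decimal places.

Balance c(h−p*) = e gives e = 0.194×(0.616 − 0.17800) = 0.08497.
Starting from p₀ = 0.17800; update p ← p + (dp/dt)·Δt with the new parameters.
step 1: Δp = -0.00363, p = 0.17437
step 2: Δp = -0.00346, p = 0.17091
step 3: Δp = -0.00331, p = 0.16760
step 4: Δp = -0.00316, p = 0.16444

0.164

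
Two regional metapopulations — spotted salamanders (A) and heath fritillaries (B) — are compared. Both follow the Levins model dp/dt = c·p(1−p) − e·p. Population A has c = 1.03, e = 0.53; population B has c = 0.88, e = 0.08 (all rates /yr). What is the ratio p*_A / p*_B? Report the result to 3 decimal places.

A: p*_A = 1 − 0.53/1.03 = 0.4854.
B: p*_B = 1 − 0.08/0.88 = 0.9091.
p*_A / p*_B = 0.4854/0.9091 = 0.5340.

0.534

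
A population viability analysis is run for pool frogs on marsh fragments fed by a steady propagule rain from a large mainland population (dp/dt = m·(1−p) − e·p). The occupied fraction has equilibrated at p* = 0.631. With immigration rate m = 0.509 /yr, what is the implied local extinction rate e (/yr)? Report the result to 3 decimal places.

At equilibrium m(1−p*) = e·p*, so e = m(1−p*)/p*.
e = 0.509 × 0.3690 / 0.631 = 0.2977.

0.298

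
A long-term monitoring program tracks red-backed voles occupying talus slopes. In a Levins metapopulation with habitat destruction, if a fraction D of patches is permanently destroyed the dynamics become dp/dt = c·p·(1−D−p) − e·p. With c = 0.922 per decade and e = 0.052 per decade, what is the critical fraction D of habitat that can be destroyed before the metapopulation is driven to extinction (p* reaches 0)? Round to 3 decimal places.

0.944

The nontrivial equilibrium is p* = (1−D) − e/c; extinction occurs when this hits zero.
So D_crit = 1 − e/c = 1 − 0.052/0.922 = 1 − 0.0564 = 0.9436.
Note this equals the original equilibrium occupancy — the Levins extinction-debt result.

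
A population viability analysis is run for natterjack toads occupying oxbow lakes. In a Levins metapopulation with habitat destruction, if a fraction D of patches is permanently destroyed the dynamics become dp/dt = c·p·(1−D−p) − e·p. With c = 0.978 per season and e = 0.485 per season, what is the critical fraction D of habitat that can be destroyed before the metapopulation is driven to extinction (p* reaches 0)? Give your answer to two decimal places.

0.50

The nontrivial equilibrium is p* = (1−D) − e/c; extinction occurs when this hits zero.
So D_crit = 1 − e/c = 1 − 0.485/0.978 = 1 − 0.4959 = 0.5041.
Note this equals the original equilibrium occupancy — the Levins extinction-debt result.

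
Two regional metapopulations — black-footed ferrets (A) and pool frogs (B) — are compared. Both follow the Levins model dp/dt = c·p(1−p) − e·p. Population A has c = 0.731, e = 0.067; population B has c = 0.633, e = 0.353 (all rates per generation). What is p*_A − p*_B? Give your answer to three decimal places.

A: p*_A = 1 − 0.067/0.731 = 0.9083.
B: p*_B = 1 − 0.353/0.633 = 0.4423.
p*_A − p*_B = 0.9083 − 0.4423 = 0.4660.

0.466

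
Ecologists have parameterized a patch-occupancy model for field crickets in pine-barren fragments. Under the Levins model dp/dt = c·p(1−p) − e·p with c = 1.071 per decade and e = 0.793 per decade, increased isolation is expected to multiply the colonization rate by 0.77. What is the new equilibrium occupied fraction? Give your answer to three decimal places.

0.038

Before: p* = 1 − 0.793/1.071 = 0.2596.
After the change, c = 0.82467, e = 0.793, so p* = 1 − 0.793/0.82467 = 0.0384.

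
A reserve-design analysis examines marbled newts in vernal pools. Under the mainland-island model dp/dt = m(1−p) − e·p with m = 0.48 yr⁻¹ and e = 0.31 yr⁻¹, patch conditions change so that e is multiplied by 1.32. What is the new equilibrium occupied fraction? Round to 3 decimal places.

Before: p* = 0.48/(0.48+0.31) = 0.6076.
After: m = 0.48, e = 0.4092; p* = 0.48/0.8892 = 0.5398.

0.540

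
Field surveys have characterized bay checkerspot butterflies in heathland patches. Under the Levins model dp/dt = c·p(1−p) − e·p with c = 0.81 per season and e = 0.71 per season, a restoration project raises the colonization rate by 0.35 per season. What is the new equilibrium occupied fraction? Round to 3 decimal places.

0.388

Before: p* = 1 − 0.71/0.81 = 0.1235.
After the change, c = 1.16, e = 0.71, so p* = 1 − 0.71/1.16 = 0.3879.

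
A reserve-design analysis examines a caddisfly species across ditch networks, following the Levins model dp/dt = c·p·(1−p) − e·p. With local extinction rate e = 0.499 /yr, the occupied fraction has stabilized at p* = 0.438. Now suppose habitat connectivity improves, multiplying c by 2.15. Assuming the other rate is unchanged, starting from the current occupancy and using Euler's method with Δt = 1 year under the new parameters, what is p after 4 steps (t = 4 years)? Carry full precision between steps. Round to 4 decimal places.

0.7413

Balance c(1−p*) = e gives c = e/(1 − 0.43800) = 0.499/0.56200 = 0.88790.
Starting from p₀ = 0.43800; update p ← p + (dp/dt)·Δt with the new parameters.
p: 0.43800 → 0.68935  (Δp = +0.25135)
p: 0.68935 → 0.75417  (Δp = +0.06482)
p: 0.75417 → 0.73176  (Δp = -0.02241)
p: 0.73176 → 0.74132  (Δp = +0.00956)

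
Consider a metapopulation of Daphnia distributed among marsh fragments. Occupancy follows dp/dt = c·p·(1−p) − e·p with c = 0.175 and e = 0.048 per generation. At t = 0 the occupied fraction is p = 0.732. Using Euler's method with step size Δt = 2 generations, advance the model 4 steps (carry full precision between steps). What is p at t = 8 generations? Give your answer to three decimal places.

Update rule: p ← p + [c·p·(1−p) − e·p]·Δt with Δt = 2.
step 1: Δp = -0.00161, p = 0.73039
step 2: Δp = -0.00120, p = 0.72919
step 3: Δp = -0.00089, p = 0.72831
step 4: Δp = -0.00066, p = 0.72765

0.728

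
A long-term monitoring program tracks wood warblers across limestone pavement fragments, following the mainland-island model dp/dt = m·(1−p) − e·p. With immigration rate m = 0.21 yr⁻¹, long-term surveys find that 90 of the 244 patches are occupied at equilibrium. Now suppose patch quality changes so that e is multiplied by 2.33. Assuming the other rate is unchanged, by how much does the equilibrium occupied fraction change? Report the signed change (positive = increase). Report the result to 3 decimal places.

-0.168

Observed p* = 90/244 = 0.36885.
Balance m(1−p*) = e·p* gives e = m(1−p*)/p* = 0.21×0.63115/0.36885 = 0.35934.
New p* = m/(m+e) = 0.21000/(0.21000+0.83726) = 0.20052.
Δp* = 0.20052 − 0.36885 = -0.16833.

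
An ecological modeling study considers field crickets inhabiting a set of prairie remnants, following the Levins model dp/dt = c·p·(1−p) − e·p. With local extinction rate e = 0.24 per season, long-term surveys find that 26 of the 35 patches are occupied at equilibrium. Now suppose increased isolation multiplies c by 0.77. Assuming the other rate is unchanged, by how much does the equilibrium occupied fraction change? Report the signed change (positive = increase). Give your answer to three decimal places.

Observed p* = 26/35 = 0.74286.
Balance c(1−p*) = e gives c = e/(1 − 0.74286) = 0.24/0.25714 = 0.93334.
New p* = 1 − e/c = 1 − 0.24000/0.71867 = 0.66605.
Δp* = 0.66605 − 0.74286 = -0.07681.

-0.077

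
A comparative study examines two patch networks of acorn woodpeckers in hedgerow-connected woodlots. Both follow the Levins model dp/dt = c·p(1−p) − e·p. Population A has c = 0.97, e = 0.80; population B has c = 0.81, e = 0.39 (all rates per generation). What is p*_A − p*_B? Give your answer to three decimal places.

A: p*_A = 1 − 0.80/0.97 = 0.1753.
B: p*_B = 1 − 0.39/0.81 = 0.5185.
p*_A − p*_B = 0.1753 − 0.5185 = -0.3433.

-0.343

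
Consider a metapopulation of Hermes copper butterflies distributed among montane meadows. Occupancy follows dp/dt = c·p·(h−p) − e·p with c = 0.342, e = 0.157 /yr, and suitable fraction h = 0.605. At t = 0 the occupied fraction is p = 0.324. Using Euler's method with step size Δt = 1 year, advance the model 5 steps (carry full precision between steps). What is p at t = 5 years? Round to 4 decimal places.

0.2515

Update rule: p ← p + [c·p·(h−p) − e·p]·Δt with Δt = 1.
t = 1: p = 0.32400 + (-0.01973) = 0.30427
t = 2: p = 0.30427 + (-0.01648) = 0.28779
t = 3: p = 0.28779 + (-0.01396) = 0.27383
t = 4: p = 0.27383 + (-0.01198) = 0.26185
t = 5: p = 0.26185 + (-0.01038) = 0.25147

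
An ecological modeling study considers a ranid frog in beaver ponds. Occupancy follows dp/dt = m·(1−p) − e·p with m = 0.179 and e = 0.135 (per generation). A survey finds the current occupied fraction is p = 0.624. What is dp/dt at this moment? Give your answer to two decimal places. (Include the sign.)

-0.02

Colonization term: m·(1−p) = 0.179×0.3760 = 0.06730.
Extinction term: e·p = 0.08424.
dp/dt = 0.06730 − 0.08424 = -0.01694.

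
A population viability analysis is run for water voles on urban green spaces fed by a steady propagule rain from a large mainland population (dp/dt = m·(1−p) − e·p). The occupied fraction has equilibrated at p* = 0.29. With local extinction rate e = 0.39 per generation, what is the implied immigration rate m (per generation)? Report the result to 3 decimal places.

0.159

At equilibrium m(1−p*) = e·p*, so m = e·p*/(1−p*).
m = 0.39 × 0.29 / 0.7100 = 0.1131/0.7100 = 0.1593.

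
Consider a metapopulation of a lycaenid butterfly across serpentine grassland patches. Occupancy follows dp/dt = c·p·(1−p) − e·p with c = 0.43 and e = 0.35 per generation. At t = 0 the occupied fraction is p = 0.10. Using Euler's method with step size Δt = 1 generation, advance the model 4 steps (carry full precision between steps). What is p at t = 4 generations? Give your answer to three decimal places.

0.115

Update rule: p ← p + [c·p·(1−p) − e·p]·Δt with Δt = 1.
step 1: Δp = +0.00370, p = 0.10370
step 2: Δp = +0.00367, p = 0.10737
step 3: Δp = +0.00363, p = 0.11100
step 4: Δp = +0.00358, p = 0.11459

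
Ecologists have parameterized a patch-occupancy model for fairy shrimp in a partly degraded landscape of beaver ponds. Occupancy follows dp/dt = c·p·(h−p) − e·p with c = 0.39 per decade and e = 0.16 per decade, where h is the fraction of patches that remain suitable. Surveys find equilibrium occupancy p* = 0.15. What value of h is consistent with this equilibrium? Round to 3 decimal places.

0.560

At equilibrium c(h−p*) = e, so h = p* + e/c.
h = 0.15 + 0.16/0.39 = 0.15 + 0.4103 = 0.5603.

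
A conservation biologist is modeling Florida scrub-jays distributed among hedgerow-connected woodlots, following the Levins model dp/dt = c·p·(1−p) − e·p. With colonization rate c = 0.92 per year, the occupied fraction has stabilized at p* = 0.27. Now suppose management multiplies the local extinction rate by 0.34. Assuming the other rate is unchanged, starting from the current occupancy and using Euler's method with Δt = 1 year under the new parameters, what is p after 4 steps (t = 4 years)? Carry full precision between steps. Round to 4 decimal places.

Balance c(1−p*) = e gives e = 0.92×(1 − 0.27000) = 0.67160.
Starting from p₀ = 0.27000; update p ← p + (dp/dt)·Δt with the new parameters.
t = 1: p = 0.27000 + (+0.11968) = 0.38968
t = 2: p = 0.38968 + (+0.12982) = 0.51950
t = 3: p = 0.51950 + (+0.11103) = 0.63053
t = 4: p = 0.63053 + (+0.07035) = 0.70088

0.7009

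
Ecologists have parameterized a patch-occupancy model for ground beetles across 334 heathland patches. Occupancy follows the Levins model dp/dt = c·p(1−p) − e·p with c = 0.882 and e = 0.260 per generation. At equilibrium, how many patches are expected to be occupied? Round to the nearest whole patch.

236

p* = 1 − e/c = 1 − 0.260/0.882 = 0.7052.
Expected occupied patches = N × p* = 334 × 0.7052 = 235.54 ≈ 236.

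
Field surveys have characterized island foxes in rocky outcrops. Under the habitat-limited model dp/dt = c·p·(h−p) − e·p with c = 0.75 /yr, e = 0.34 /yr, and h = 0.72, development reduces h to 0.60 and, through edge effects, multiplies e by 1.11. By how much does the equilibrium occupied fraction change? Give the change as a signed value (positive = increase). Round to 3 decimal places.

-0.170

Before: p* = h − e/c = 0.72 − 0.34/0.75 = 0.72 − 0.4533 = 0.2667.
After: c = 0.75, e = 0.3774, h = 0.60; p* = 0.60 − 0.3774/0.75 = 0.0968.
Δp* = 0.0968 − 0.2667 = -0.1699.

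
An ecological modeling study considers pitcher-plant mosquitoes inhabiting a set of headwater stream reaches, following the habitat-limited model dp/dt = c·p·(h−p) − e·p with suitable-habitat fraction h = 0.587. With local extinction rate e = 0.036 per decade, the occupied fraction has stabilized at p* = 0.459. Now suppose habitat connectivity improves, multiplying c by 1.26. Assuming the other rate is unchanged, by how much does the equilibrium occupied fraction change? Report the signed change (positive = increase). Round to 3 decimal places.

0.026

Balance c(h−p*) = e gives c = e/(0.587 − 0.45900) = 0.036/0.12800 = 0.28125.
New p* = 0.587 − e/c = 0.587 − 0.03600/0.35437 = 0.48541.
Δp* = 0.48541 − 0.45900 = +0.02641.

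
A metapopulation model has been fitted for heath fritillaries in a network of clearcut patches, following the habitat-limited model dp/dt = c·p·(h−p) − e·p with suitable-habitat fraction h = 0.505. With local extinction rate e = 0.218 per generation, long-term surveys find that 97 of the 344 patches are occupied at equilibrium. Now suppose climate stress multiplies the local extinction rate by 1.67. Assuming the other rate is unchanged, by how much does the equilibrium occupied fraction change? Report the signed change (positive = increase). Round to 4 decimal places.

-0.1494

Observed p* = 97/344 = 0.28198.
Balance c(h−p*) = e gives c = e/(0.505 − 0.28198) = 0.218/0.22302 = 0.97749.
New p* = 0.505 − e/c = 0.505 − 0.36406/0.97749 = 0.13256.
Δp* = 0.13256 − 0.28198 = -0.14942.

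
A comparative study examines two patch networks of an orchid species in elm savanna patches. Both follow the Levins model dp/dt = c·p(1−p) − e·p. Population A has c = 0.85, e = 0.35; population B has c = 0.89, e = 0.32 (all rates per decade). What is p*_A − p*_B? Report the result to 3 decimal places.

A: p*_A = 1 − 0.35/0.85 = 0.5882.
B: p*_B = 1 − 0.32/0.89 = 0.6404.
p*_A − p*_B = 0.5882 − 0.6404 = -0.0522.

-0.052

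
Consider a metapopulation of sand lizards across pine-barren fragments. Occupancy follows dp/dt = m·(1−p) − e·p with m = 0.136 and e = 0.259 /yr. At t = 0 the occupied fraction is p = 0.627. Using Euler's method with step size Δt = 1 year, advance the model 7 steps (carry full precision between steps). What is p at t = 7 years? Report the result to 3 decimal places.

Update rule: p ← p + [m·(1−p) − e·p]·Δt with Δt = 1.
step 1: Δp = -0.11167, p = 0.51533
step 2: Δp = -0.06756, p = 0.44778
step 3: Δp = -0.04087, p = 0.40691
step 4: Δp = -0.02473, p = 0.38218
step 5: Δp = -0.01496, p = 0.36722
step 6: Δp = -0.00905, p = 0.35817
step 7: Δp = -0.00548, p = 0.35269

0.353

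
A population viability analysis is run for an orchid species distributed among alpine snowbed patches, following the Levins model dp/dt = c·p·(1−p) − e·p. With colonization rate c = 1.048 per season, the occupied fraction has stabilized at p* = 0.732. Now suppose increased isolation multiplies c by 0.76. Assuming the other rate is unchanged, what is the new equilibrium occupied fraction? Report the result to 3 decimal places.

Balance c(1−p*) = e gives e = 1.048×(1 − 0.73200) = 0.28086.
New p* = 1 − e/c = 1 − 0.28086/0.79648 = 0.64737.

0.647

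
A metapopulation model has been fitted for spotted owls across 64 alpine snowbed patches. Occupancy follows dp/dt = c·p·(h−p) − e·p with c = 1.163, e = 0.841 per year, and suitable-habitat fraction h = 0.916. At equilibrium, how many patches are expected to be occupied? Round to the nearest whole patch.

12

p* = h − e/c = 0.916 − 0.7231 = 0.1929.
Expected occupied patches = N × p* = 64 × 0.1929 = 12.34 ≈ 12.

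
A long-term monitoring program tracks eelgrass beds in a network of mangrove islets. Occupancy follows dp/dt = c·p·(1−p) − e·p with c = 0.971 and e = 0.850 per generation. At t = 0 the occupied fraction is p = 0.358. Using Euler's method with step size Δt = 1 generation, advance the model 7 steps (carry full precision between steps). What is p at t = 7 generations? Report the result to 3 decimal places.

Update rule: p ← p + [c·p·(1−p) − e·p]·Δt with Δt = 1.
  1  |  dp/dt·Δt = -0.081129  |  p_1 = 0.276871
  2  |  dp/dt·Δt = -0.040933  |  p_2 = 0.235938
  3  |  dp/dt·Δt = -0.025504  |  p_3 = 0.210434
  4  |  dp/dt·Δt = -0.017536  |  p_4 = 0.192898
  5  |  dp/dt·Δt = -0.012790  |  p_5 = 0.180108
  6  |  dp/dt·Δt = -0.009705  |  p_6 = 0.170403
  7  |  dp/dt·Δt = -0.007576  |  p_7 = 0.162827

0.163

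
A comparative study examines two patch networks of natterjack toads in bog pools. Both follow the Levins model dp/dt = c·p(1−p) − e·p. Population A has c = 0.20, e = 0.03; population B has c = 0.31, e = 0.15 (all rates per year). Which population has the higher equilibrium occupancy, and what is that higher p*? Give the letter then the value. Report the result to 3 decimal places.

A: p*_A = 1 − 0.03/0.20 = 0.8500.
B: p*_B = 1 − 0.15/0.31 = 0.5161.
A is higher at 0.8500.

A, 0.850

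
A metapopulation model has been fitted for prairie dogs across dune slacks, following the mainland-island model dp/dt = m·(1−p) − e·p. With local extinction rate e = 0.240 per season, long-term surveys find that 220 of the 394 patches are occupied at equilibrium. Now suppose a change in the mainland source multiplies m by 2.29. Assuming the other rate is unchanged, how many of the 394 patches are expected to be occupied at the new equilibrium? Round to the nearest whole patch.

293

Observed p* = 220/394 = 0.55838.
Balance m(1−p*) = e·p* gives m = e·p*/(1−p*) = 0.240×0.55838/0.44162 = 0.30345.
New p* = m/(m+e) = 0.69490/(0.69490+0.24000) = 0.74329.
Expected occupied = 394 × 0.74329 = 292.86 ≈ 293.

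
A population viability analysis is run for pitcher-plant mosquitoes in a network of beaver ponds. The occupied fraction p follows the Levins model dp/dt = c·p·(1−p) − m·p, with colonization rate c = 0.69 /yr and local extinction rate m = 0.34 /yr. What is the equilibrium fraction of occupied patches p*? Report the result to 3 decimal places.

Setting dp/dt = 0 and dividing through by p* gives c·(1−p*) = m.
So p* = 1 − m/c = 1 − 0.34/0.69 = 1 − 0.4928 = 0.5072.

0.507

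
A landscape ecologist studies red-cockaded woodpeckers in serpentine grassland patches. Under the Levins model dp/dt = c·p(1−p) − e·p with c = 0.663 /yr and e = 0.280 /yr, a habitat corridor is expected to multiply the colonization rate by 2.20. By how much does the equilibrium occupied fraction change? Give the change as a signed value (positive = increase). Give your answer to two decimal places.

Before: p* = 1 − 0.280/0.663 = 0.5777.
After the change, c = 1.4586, e = 0.28, so p* = 1 − 0.28/1.4586 = 0.8080.
Δp* = 0.8080 − 0.5777 = +0.2304.

0.23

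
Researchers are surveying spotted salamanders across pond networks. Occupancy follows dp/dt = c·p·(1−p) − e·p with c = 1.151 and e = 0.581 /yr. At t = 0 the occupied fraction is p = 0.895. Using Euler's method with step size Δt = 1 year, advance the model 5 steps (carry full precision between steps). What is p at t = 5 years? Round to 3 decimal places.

Update rule: p ← p + [c·p·(1−p) − e·p]·Δt with Δt = 1.
t = 1: p = 0.89500 + (-0.41183) = 0.48317
t = 2: p = 0.48317 + (+0.00670) = 0.48987
t = 3: p = 0.48987 + (+0.00302) = 0.49289
t = 4: p = 0.49289 + (+0.00132) = 0.49421
t = 5: p = 0.49421 + (+0.00057) = 0.49479

0.495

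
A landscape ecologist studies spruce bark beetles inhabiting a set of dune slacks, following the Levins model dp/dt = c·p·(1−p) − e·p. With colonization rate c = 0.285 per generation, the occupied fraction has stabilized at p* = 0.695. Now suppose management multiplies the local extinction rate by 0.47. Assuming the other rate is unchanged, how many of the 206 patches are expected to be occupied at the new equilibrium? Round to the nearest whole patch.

176

Balance c(1−p*) = e gives e = 0.285×(1 − 0.69500) = 0.08693.
New p* = 1 − e/c = 1 − 0.04086/0.28500 = 0.85663.
Expected occupied = 206 × 0.85663 = 176.47 ≈ 176.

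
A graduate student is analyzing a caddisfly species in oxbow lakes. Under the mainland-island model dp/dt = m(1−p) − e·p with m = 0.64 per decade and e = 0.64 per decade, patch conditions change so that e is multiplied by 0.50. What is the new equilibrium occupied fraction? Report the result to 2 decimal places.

0.67

Before: p* = 0.64/(0.64+0.64) = 0.5000.
After: m = 0.64, e = 0.32; p* = 0.64/0.9600 = 0.6667.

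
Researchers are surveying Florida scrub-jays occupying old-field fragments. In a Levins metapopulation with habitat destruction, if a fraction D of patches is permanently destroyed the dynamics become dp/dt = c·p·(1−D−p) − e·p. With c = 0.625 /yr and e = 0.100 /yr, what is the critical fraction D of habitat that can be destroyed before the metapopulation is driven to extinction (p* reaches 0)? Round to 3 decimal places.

0.840

The nontrivial equilibrium is p* = (1−D) − e/c; extinction occurs when this hits zero.
So D_crit = 1 − e/c = 1 − 0.100/0.625 = 1 − 0.1600 = 0.8400.
This equals the undisturbed p*, a classic result of Lande's extension.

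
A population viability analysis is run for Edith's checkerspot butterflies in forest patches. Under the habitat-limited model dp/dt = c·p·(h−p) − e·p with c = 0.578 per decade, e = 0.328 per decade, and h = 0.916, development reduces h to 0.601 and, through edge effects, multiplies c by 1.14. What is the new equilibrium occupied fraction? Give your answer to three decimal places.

Before: p* = h − e/c = 0.916 − 0.328/0.578 = 0.916 − 0.5675 = 0.3485.
After: c = 0.65892, e = 0.328, h = 0.601; p* = 0.601 − 0.328/0.65892 = 0.1032.

0.103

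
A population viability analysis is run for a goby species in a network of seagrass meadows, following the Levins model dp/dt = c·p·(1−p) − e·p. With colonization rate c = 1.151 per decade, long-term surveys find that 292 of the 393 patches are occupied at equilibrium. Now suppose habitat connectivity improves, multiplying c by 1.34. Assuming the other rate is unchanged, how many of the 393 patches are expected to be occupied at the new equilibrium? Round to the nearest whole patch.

Observed p* = 292/393 = 0.74300.
Balance c(1−p*) = e gives e = 1.151×(1 − 0.74300) = 0.29581.
New p* = 1 − e/c = 1 − 0.29581/1.54234 = 0.80821.
Expected occupied = 393 × 0.80821 = 317.63 ≈ 318.

318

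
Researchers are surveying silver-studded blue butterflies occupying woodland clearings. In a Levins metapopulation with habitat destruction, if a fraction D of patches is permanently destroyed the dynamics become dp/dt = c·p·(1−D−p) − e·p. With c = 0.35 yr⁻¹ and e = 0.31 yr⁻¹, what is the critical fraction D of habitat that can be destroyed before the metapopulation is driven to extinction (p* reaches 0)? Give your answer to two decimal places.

The nontrivial equilibrium is p* = (1−D) − e/c; extinction occurs when this hits zero.
So D_crit = 1 − e/c = 1 − 0.31/0.35 = 1 − 0.8857 = 0.1143.
This equals the undisturbed p*, a classic result of Lande's extension.

0.11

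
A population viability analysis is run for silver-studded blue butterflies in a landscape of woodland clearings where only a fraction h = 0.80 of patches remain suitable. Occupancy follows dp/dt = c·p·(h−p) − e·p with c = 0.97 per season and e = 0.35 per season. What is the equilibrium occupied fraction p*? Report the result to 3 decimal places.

0.439

Setting dp/dt = 0 and dividing by p* gives c·(h−p*) = e.
So p* = h − e/c = 0.80 − 0.35/0.97 = 0.80 − 0.3608 = 0.4392.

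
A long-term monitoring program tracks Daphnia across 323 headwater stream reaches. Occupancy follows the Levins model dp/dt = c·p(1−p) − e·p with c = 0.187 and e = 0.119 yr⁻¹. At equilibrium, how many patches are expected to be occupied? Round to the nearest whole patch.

117

p* = 1 − e/c = 1 − 0.119/0.187 = 0.3636.
Expected occupied patches = N × p* = 323 × 0.3636 = 117.45 ≈ 117.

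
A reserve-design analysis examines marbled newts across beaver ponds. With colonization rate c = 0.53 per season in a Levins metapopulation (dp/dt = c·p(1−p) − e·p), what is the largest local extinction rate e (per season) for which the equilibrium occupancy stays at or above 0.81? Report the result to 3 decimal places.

0.101

1 − e/c ≥ 0.81 ⇒ e ≤ c(1 − 0.81) = 0.53 × 0.1900.
e_max = 0.1007.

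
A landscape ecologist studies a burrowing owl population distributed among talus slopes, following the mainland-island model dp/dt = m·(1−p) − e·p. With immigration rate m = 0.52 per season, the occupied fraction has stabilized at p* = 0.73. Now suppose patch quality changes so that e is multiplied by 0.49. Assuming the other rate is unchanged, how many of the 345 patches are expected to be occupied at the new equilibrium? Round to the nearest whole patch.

292

Balance m(1−p*) = e·p* gives e = m(1−p*)/p* = 0.52×0.27000/0.73000 = 0.19233.
New p* = m/(m+e) = 0.52000/(0.52000+0.09424) = 0.84657.
Expected occupied = 345 × 0.84657 = 292.07 ≈ 292.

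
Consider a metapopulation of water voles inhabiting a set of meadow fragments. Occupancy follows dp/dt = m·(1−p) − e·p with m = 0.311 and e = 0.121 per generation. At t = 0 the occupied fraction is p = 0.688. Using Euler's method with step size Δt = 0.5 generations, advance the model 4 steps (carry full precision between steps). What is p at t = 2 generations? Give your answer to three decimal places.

0.708

Update rule: p ← p + [m·(1−p) − e·p]·Δt with Δt = 0.5.
  1  |  dp/dt·Δt = +0.006892  |  p_1 = 0.694892
  2  |  dp/dt·Δt = +0.005403  |  p_2 = 0.700295
  3  |  dp/dt·Δt = +0.004236  |  p_3 = 0.704532
  4  |  dp/dt·Δt = +0.003321  |  p_4 = 0.707853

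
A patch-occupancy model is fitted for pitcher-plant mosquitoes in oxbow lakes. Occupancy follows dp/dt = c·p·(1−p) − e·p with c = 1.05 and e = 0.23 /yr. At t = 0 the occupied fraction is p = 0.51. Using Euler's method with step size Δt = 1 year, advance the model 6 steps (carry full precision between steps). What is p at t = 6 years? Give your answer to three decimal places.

0.781

Update rule: p ← p + [c·p·(1−p) − e·p]·Δt with Δt = 1.
  1  |  dp/dt·Δt = +0.145095  |  p_1 = 0.655095
  2  |  dp/dt·Δt = +0.086571  |  p_2 = 0.741666
  3  |  dp/dt·Δt = +0.030594  |  p_3 = 0.772260
  4  |  dp/dt·Δt = +0.007048  |  p_4 = 0.779308
  5  |  dp/dt·Δt = +0.001345  |  p_5 = 0.780654
  6  |  dp/dt·Δt = +0.000245  |  p_6 = 0.780899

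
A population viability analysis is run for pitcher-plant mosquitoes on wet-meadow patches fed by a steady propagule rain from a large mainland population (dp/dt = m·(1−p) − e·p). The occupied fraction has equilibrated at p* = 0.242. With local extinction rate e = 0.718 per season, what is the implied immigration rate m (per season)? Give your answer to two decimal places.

At equilibrium m(1−p*) = e·p*, so m = e·p*/(1−p*).
m = 0.718 × 0.242 / 0.7580 = 0.1738/0.7580 = 0.2292.

0.23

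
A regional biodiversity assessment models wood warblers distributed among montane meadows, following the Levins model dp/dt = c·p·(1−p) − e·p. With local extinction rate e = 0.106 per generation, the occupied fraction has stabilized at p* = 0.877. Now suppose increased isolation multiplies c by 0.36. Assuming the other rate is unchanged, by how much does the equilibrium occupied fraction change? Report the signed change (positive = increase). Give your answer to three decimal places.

-0.219

Balance c(1−p*) = e gives c = e/(1 − 0.87700) = 0.106/0.12300 = 0.86179.
New p* = 1 − e/c = 1 − 0.10600/0.31024 = 0.65833.
Δp* = 0.65833 − 0.87700 = -0.21867.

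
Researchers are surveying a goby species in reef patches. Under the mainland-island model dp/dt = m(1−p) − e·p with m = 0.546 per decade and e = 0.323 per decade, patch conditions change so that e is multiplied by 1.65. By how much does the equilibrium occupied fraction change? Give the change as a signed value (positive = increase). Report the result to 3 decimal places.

-0.122

Before: p* = 0.546/(0.546+0.323) = 0.6283.
After: m = 0.546, e = 0.53295; p* = 0.546/1.0790 = 0.5060.
Δp* = 0.5060 − 0.6283 = -0.1223.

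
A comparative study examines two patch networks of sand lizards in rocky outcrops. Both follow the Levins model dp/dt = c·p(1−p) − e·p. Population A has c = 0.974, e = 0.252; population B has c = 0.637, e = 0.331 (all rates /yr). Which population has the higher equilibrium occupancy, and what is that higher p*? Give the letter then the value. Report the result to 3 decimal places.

A, 0.741

A: p*_A = 1 − 0.252/0.974 = 0.7413.
B: p*_B = 1 − 0.331/0.637 = 0.4804.
A is higher at 0.7413.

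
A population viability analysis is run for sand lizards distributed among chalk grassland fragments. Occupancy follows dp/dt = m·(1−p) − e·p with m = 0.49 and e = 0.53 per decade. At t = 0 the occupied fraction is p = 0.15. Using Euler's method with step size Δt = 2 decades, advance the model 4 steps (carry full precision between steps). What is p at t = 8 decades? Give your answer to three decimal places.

0.094

Update rule: p ← p + [m·(1−p) − e·p]·Δt with Δt = 2.
p: 0.15000 → 0.82400  (Δp = +0.67400)
p: 0.82400 → 0.12304  (Δp = -0.70096)
p: 0.12304 → 0.85204  (Δp = +0.72900)
p: 0.85204 → 0.09388  (Δp = -0.75816)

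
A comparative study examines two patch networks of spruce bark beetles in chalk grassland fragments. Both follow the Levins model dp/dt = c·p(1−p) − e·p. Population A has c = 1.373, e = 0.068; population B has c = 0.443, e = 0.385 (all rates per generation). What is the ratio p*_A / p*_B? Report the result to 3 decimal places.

A: p*_A = 1 − 0.068/1.373 = 0.9505.
B: p*_B = 1 − 0.385/0.443 = 0.1309.
p*_A / p*_B = 0.9505/0.1309 = 7.2597.

7.260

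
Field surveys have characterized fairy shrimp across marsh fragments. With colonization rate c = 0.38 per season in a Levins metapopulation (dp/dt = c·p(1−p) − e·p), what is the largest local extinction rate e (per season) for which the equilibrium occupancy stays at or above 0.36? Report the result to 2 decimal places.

0.24

1 − e/c ≥ 0.36 ⇒ e ≤ c(1 − 0.36) = 0.38 × 0.6400.
e_max = 0.2432.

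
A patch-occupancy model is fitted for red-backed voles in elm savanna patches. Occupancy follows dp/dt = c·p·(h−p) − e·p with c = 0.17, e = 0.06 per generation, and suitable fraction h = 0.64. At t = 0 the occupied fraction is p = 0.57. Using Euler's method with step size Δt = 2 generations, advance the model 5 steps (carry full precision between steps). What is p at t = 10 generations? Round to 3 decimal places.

Update rule: p ← p + [c·p·(h−p) − e·p]·Δt with Δt = 2.
  1  |  dp/dt·Δt = -0.054834  |  p_1 = 0.515166
  2  |  dp/dt·Δt = -0.039954  |  p_2 = 0.475212
  3  |  dp/dt·Δt = -0.030400  |  p_3 = 0.444811
  4  |  dp/dt·Δt = -0.023858  |  p_4 = 0.420954
  5  |  dp/dt·Δt = -0.019164  |  p_5 = 0.401790

0.402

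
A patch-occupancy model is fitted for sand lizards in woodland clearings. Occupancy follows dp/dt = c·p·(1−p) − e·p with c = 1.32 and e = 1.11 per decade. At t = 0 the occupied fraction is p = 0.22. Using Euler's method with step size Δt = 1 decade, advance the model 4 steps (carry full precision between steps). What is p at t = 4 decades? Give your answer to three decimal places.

Update rule: p ← p + [c·p·(1−p) − e·p]·Δt with Δt = 1.
  1  |  dp/dt·Δt = -0.017688  |  p_1 = 0.202312
  2  |  dp/dt·Δt = -0.011542  |  p_2 = 0.190770
  3  |  dp/dt·Δt = -0.007977  |  p_3 = 0.182792
  4  |  dp/dt·Δt = -0.005719  |  p_4 = 0.177074

0.177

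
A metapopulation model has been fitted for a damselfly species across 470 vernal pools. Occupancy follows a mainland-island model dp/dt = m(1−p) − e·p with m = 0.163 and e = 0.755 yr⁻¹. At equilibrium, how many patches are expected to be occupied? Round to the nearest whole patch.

83

p* = m/(m+e) = 0.163/0.9180 = 0.1776.
Expected occupied patches = N × p* = 470 × 0.1776 = 83.45 ≈ 83.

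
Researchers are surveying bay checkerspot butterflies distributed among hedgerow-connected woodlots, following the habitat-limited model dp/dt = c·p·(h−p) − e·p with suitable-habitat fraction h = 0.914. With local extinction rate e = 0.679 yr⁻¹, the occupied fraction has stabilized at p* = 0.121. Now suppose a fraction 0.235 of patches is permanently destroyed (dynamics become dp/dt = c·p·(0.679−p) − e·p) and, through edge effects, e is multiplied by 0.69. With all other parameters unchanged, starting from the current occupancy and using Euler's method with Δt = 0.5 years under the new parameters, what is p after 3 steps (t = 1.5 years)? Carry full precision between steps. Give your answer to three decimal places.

0.123

Balance c(h−p*) = e gives c = e/(0.914 − 0.12100) = 0.679/0.79300 = 0.85624.
Starting from p₀ = 0.12100; update p ← p + (dp/dt)·Δt with the new parameters.
t = 0.5: p = 0.12100 + (+0.00056) = 0.12156
t = 1: p = 0.12156 + (+0.00053) = 0.12210
t = 1.5: p = 0.12210 + (+0.00051) = 0.12260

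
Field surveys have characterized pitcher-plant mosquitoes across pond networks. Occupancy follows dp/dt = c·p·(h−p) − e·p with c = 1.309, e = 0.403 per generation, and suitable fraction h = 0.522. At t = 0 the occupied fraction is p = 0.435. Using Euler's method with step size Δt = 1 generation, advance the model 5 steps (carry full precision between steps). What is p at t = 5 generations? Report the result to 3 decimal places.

Update rule: p ← p + [c·p·(h−p) − e·p]·Δt with Δt = 1.
step 1: Δp = -0.12577, p = 0.30923
step 2: Δp = -0.03850, p = 0.27074
step 3: Δp = -0.02006, p = 0.25068
step 4: Δp = -0.01199, p = 0.23868
step 5: Δp = -0.00767, p = 0.23101

0.231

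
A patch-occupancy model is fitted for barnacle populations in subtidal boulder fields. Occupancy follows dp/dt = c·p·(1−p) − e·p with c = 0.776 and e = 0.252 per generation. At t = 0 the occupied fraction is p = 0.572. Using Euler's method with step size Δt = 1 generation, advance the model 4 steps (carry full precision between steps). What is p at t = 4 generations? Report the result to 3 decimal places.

0.668

Update rule: p ← p + [c·p·(1−p) − e·p]·Δt with Δt = 1.
p: 0.57200 → 0.61783  (Δp = +0.04583)
p: 0.61783 → 0.64536  (Δp = +0.02753)
p: 0.64536 → 0.66034  (Δp = +0.01497)
p: 0.66034 → 0.66798  (Δp = +0.00765)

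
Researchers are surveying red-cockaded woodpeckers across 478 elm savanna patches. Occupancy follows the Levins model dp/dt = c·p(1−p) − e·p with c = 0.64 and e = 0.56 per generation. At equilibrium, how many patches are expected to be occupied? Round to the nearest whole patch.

p* = 1 − e/c = 1 − 0.56/0.64 = 0.1250.
Expected occupied patches = N × p* = 478 × 0.1250 = 59.75 ≈ 60.

60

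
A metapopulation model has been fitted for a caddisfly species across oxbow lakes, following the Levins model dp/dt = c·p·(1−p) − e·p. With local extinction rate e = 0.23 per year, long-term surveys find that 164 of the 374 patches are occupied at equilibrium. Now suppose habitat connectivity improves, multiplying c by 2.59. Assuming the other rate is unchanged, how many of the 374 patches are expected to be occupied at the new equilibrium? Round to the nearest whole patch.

Observed p* = 164/374 = 0.43850.
Balance c(1−p*) = e gives c = e/(1 − 0.43850) = 0.23/0.56150 = 0.40962.
New p* = 1 − e/c = 1 − 0.23000/1.06092 = 0.78321.
Expected occupied = 374 × 0.78321 = 292.92 ≈ 293.

293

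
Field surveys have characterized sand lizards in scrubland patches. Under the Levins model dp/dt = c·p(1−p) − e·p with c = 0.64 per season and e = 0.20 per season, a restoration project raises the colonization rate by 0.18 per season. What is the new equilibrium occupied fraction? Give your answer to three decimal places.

Before: p* = 1 − 0.20/0.64 = 0.6875.
After the change, c = 0.82, e = 0.2, so p* = 1 − 0.2/0.82 = 0.7561.

0.756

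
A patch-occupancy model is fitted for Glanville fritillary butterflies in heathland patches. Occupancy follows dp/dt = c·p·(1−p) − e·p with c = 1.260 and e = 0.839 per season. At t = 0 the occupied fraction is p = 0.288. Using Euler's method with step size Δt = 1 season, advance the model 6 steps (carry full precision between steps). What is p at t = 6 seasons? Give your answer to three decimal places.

0.332

Update rule: p ← p + [c·p·(1−p) − e·p]·Δt with Δt = 1.
step 1: Δp = +0.01674, p = 0.30474
step 2: Δp = +0.01128, p = 0.31602
step 3: Δp = +0.00721, p = 0.32323
step 4: Δp = +0.00444, p = 0.32767
step 5: Δp = +0.00267, p = 0.33034
step 6: Δp = +0.00158, p = 0.33191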